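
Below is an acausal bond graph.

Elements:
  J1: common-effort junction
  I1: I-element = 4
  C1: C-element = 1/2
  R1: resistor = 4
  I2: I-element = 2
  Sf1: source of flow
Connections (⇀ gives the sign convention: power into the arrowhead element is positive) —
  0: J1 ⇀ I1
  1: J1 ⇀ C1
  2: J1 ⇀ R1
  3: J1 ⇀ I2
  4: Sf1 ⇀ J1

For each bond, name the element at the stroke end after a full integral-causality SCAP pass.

bond 4 stroke→Sf1  (Sf1 (Sf) sets flow on bond)
bond 0 stroke→I1  (I1 integral (f out))
bond 1 stroke→J1  (C1 outputs effort q/C1)
bond 2 stroke→R1  (common-e at J1 fixed by 1)
bond 3 stroke→I2  (J1 effort already set via bond 1)

#0 →I1
#1 →J1
#2 →R1
#3 →I2
#4 →Sf1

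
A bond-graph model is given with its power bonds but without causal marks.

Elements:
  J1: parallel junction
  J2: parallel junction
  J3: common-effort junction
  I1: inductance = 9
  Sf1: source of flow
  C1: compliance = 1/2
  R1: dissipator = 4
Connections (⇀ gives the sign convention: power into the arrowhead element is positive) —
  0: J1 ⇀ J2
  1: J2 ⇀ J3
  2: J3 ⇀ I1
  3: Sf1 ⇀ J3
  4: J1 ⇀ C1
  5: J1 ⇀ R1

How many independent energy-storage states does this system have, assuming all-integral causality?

bond 3 stroke→Sf1  (Sf1 fixes flow; stroke at Sf1)
bond 2 stroke→I1  (prefer integral on I1)
bond 1 stroke→J3  (J3: last free bond brings effort in)
bond 0 stroke→J2  (only one effort-in slot at J2)
bond 4 stroke→J1  (C1 outputs effort q/C1)
bond 5 stroke→R1  (common-e at J1 fixed by 4)

2  (C1, I1 all integral)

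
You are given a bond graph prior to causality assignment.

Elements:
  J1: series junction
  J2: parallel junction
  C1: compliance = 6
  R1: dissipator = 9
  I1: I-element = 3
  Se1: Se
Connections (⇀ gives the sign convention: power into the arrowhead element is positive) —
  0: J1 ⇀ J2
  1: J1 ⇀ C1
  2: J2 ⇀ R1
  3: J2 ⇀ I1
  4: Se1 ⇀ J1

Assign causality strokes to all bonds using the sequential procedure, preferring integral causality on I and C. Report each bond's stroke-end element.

β0 stroke→J2
β1 stroke→J1
β2 stroke→R1
β3 stroke→I1
β4 stroke→J1

#4 stroke at J1  (Se1: effort source, stroke at far end)
#1 stroke at J1  (C1 integral (e out))
#0 stroke at J2  (J1: last free bond brings flow in)
#2 stroke at R1  (J2 effort already set via bond 0)
#3 stroke at I1  (0-jn J2 has e-setter on 0)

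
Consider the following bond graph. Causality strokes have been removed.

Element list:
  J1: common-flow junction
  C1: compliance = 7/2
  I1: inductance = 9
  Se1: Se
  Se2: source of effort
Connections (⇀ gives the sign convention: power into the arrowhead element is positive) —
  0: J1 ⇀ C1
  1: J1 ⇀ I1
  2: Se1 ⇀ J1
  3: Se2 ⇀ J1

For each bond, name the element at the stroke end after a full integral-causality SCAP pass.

β2 |J1  (Se1: effort source, stroke at far end)
β3 |J1  (Se2: effort source, stroke at far end)
β0 |J1  (C1 outputs effort q/C1)
β1 |I1  (J1: last free bond brings flow in)

β0 →J1
β1 →I1
β2 →J1
β3 →J1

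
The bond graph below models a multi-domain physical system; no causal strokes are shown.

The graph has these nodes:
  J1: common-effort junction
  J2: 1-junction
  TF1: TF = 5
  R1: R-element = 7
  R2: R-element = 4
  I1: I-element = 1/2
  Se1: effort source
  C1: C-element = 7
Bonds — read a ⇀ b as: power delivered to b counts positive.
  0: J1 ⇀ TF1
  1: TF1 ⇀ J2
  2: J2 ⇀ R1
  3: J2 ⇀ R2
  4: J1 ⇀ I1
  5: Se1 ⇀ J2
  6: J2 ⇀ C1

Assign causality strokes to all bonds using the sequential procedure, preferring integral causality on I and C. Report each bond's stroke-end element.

bond 5 stroke at J2  (Se1 fixes effort; stroke away)
bond 4 stroke at I1  (prefer integral on I1)
bond 0 stroke at J1  (only one effort-in slot at J1)
bond 1 stroke at TF1  (TF1 one-in-one-out from 0)
bond 2 stroke at J2  (common-f at J2 fixed by 1)
bond 3 stroke at J2  (J2: bond 1 brought flow, rest push out)
bond 6 stroke at J2  (common-f at J2 fixed by 1)

bond 0 →J1
bond 1 →TF1
bond 2 →J2
bond 3 →J2
bond 4 →I1
bond 5 →J2
bond 6 →J2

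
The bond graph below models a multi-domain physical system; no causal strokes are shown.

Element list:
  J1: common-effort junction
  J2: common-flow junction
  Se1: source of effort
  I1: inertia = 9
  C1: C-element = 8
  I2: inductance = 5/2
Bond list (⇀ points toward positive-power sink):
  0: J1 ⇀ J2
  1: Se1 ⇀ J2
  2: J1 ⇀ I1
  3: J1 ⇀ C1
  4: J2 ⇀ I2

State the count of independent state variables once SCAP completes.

bond 1 →J2  (Se1: effort source, stroke at far end)
bond 2 →I1  (I1: I, integral causality)
bond 3 →J1  (C1 integral (e out))
bond 0 →J2  (J1 effort already set via bond 3)
bond 4 →I2  (closing 1-jn rule on J2)

3  (C1, I1, I2 all integral)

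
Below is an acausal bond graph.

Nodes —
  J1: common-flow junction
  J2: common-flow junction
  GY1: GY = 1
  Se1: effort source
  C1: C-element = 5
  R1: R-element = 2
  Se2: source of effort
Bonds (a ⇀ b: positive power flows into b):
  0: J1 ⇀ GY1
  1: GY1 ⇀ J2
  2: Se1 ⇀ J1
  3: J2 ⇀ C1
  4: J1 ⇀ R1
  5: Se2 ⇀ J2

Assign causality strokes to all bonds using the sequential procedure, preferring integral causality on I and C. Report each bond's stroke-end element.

bond 0 →GY1
bond 1 →GY1
bond 2 →J1
bond 3 →J2
bond 4 →J1
bond 5 →J2

b2 stroke at J1  (Se1: effort source, stroke at far end)
b5 stroke at J2  (Se2 fixes effort; stroke away)
b3 stroke at J2  (C1 outputs effort q/C1)
b1 stroke at GY1  (only one flow-in slot at J2)
b0 stroke at GY1  (GY1 both-in/both-out from 1)
b4 stroke at J1  (common-f at J1 fixed by 0)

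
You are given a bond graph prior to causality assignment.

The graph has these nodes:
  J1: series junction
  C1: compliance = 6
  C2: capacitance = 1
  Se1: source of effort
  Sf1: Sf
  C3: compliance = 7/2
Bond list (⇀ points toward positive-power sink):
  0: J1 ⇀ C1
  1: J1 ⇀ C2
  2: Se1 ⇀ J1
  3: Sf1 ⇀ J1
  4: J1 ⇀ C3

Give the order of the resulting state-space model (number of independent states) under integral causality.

3  (C1, C2, C3 all integral)

b2 stroke at J1  (Se1: effort source, stroke at far end)
b3 stroke at Sf1  (source Sf1 imposes f)
b0 stroke at J1  (J1: bond 3 brought flow, rest push out)
b1 stroke at J1  (1-jn J1 has f-setter on 3)
b4 stroke at J1  (1-jn J1 has f-setter on 3)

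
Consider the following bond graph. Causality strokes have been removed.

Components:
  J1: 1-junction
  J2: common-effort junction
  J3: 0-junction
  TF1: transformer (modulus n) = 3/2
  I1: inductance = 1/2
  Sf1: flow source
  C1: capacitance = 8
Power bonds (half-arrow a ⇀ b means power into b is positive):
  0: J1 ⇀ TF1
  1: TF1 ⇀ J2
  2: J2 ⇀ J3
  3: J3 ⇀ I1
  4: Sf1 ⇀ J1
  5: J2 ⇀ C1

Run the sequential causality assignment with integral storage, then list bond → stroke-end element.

β4 |Sf1  (Sf1: flow source, stroke at near end)
β0 |J1  (J1 flow already set via bond 4)
β1 |TF1  (TF1: transformer flips bond 0)
β3 |I1  (I1 outputs flow p/I1)
β2 |J3  (closing 0-jn rule on J3)
β5 |J2  (only one effort-in slot at J2)

bond 0 →J1
bond 1 →TF1
bond 2 →J3
bond 3 →I1
bond 4 →Sf1
bond 5 →J2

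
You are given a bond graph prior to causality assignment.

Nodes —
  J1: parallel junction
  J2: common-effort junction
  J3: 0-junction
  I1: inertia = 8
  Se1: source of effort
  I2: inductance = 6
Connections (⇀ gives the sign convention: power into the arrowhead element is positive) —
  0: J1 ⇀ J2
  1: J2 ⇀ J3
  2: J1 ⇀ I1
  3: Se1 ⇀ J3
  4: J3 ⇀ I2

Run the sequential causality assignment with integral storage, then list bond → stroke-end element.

b0 stroke→J1
b1 stroke→J2
b2 stroke→I1
b3 stroke→J3
b4 stroke→I2

β3 →J3  (Se1 (Se) sets effort on bond)
β1 →J2  (0-jn J3 has e-setter on 3)
β4 →I2  (0-jn J3 has e-setter on 3)
β0 →J1  (J2: bond 1 brought effort, rest push out)
β2 →I1  (0-jn J1 has e-setter on 0)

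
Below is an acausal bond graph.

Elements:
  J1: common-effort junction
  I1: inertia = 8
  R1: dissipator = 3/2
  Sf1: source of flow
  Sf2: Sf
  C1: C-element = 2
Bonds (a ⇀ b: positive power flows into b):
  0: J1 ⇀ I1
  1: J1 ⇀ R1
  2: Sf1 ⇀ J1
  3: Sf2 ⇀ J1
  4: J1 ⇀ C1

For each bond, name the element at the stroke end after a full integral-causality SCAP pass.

β0 stroke at I1
β1 stroke at R1
β2 stroke at Sf1
β3 stroke at Sf2
β4 stroke at J1

β2 |Sf1  (Sf1 fixes flow; stroke at Sf1)
β3 |Sf2  (Sf2 fixes flow; stroke at Sf2)
β0 |I1  (I1: I, integral causality)
β4 |J1  (C1: C, integral causality)
β1 |R1  (0-jn J1 has e-setter on 4)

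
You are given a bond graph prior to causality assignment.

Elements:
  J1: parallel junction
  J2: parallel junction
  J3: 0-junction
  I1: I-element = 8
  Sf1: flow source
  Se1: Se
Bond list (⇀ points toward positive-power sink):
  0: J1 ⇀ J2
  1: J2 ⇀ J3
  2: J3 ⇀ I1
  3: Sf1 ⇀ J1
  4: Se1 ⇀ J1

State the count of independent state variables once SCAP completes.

#3 →Sf1  (Sf1: flow source, stroke at near end)
#4 →J1  (Se1 (Se) sets effort on bond)
#0 →J2  (common-e at J1 fixed by 4)
#1 →J3  (J2: bond 0 brought effort, rest push out)
#2 →I1  (J3: bond 1 brought effort, rest push out)

1  (I1 all integral)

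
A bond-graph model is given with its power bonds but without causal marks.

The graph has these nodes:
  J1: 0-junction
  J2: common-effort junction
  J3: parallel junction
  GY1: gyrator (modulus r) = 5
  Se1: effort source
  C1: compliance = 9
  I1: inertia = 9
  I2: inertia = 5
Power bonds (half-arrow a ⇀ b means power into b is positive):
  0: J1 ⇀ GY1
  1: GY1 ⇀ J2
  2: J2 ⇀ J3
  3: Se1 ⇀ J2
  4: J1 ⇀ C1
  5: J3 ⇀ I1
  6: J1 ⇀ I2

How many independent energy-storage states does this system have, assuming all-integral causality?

b3 stroke at J2  (Se1 (Se) sets effort on bond)
b1 stroke at GY1  (common-e at J2 fixed by 3)
b2 stroke at J3  (J2: bond 3 brought effort, rest push out)
b5 stroke at I1  (J3: bond 2 brought effort, rest push out)
b0 stroke at GY1  (through GY1, causality inverts; strokes same side of GY1)
b4 stroke at J1  (prefer integral on C1)
b6 stroke at I2  (0-jn J1 has e-setter on 4)

3  (C1, I1, I2 all integral)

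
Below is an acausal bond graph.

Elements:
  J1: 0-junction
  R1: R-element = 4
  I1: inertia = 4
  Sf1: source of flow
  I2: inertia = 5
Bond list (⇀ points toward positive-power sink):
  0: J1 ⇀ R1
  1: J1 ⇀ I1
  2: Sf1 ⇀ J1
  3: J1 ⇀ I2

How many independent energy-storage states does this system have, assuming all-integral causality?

β2 →Sf1  (Sf1 fixes flow; stroke at Sf1)
β1 →I1  (I1: I, integral causality)
β3 →I2  (I2 outputs flow p/I2)
β0 →J1  (J1: last free bond brings effort in)

2  (I1, I2 all integral)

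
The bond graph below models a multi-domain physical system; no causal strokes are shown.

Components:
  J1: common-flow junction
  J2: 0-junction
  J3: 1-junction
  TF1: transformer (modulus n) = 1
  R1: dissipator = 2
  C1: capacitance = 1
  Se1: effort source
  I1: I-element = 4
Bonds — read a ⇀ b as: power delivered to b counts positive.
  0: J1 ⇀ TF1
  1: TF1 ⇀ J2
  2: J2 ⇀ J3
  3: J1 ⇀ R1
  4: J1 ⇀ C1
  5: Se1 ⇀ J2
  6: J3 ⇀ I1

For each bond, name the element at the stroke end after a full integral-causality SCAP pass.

β0 stroke→J1
β1 stroke→TF1
β2 stroke→J3
β3 stroke→R1
β4 stroke→J1
β5 stroke→J2
β6 stroke→I1

b5 |J2  (Se1: effort source, stroke at far end)
b1 |TF1  (J2 effort already set via bond 5)
b2 |J3  (J2: bond 5 brought effort, rest push out)
b6 |I1  (closing 1-jn rule on J3)
b0 |J1  (TF1 one-in-one-out from 1)
b4 |J1  (prefer integral on C1)
b3 |R1  (only one flow-in slot at J1)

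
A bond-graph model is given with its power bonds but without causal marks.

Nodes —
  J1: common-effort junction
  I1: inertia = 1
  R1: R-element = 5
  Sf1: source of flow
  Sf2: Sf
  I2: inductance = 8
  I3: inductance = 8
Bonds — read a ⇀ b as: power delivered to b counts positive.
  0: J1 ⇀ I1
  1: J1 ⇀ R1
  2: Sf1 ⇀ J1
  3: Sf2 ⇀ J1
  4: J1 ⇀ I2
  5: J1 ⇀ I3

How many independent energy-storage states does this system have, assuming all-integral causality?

3  (I1, I2, I3 all integral)

β2 stroke at Sf1  (source Sf1 imposes f)
β3 stroke at Sf2  (Sf2 fixes flow; stroke at Sf2)
β0 stroke at I1  (prefer integral on I1)
β4 stroke at I2  (prefer integral on I2)
β5 stroke at I3  (I3 outputs flow p/I3)
β1 stroke at J1  (only one effort-in slot at J1)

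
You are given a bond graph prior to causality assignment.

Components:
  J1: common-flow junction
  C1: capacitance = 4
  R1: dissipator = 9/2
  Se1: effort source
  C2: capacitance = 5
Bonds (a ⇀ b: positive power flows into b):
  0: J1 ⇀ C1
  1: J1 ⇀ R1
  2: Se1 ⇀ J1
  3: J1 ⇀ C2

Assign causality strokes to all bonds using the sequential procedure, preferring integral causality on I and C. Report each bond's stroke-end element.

bond 2 →J1  (Se1 fixes effort; stroke away)
bond 0 →J1  (C1 integral (e out))
bond 3 →J1  (C2 outputs effort q/C2)
bond 1 →R1  (closing 1-jn rule on J1)

bond 0 stroke→J1
bond 1 stroke→R1
bond 2 stroke→J1
bond 3 stroke→J1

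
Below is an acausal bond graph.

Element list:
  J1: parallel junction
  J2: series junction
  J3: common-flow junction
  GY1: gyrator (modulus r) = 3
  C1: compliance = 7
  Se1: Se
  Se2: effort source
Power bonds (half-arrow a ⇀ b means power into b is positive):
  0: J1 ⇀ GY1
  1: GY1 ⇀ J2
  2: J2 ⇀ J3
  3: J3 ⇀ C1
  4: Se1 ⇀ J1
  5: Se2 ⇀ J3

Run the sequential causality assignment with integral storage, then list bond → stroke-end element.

β4 →J1  (source Se1 imposes e)
β5 →J3  (Se2 (Se) sets effort on bond)
β0 →GY1  (common-e at J1 fixed by 4)
β1 →GY1  (GY1 both-in/both-out from 0)
β2 →J2  (J2 flow already set via bond 1)
β3 →J3  (J3: bond 2 brought flow, rest push out)

b0 →GY1
b1 →GY1
b2 →J2
b3 →J3
b4 →J1
b5 →J3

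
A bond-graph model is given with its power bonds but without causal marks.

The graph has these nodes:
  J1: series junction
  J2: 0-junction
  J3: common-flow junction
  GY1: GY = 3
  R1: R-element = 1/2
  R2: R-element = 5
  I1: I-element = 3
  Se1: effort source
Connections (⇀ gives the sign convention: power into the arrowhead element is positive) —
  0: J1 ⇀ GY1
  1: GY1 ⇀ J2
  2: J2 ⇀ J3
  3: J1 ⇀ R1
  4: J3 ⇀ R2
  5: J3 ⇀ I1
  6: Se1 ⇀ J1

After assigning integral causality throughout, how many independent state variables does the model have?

b6 stroke→J1  (Se1 (Se) sets effort on bond)
b5 stroke→I1  (I1 outputs flow p/I1)
b2 stroke→J3  (1-jn J3 has f-setter on 5)
b4 stroke→J3  (common-f at J3 fixed by 5)
b1 stroke→J2  (J2 needs exactly one e-in)
b0 stroke→J1  (GY GY1: same side as bond 1)
b3 stroke→R1  (only one flow-in slot at J1)

1  (I1 all integral)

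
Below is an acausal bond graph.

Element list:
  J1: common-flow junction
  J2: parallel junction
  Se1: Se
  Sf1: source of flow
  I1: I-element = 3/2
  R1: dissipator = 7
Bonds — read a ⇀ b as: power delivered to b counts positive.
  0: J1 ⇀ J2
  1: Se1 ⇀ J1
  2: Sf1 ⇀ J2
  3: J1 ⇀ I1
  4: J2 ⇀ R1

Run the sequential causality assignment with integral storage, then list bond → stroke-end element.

b1 |J1  (Se1: effort source, stroke at far end)
b2 |Sf1  (Sf1 (Sf) sets flow on bond)
b3 |I1  (I1 outputs flow p/I1)
b0 |J1  (J1: bond 3 brought flow, rest push out)
b4 |J2  (closing 0-jn rule on J2)

bond 0 stroke→J1
bond 1 stroke→J1
bond 2 stroke→Sf1
bond 3 stroke→I1
bond 4 stroke→J2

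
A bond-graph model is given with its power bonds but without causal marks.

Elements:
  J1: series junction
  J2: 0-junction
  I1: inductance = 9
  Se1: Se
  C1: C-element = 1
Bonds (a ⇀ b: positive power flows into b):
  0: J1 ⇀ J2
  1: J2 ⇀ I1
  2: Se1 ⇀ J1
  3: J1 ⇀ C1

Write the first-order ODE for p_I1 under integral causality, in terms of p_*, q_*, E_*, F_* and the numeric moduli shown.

dp_I1/dt = E_Se1 - q_C1

b2 →J1  (Se1 fixes effort; stroke away)
b1 →I1  (I1 outputs flow p/I1)
b0 →J2  (J2 needs exactly one e-in)
b3 →J1  (1-jn J1 has f-setter on 0)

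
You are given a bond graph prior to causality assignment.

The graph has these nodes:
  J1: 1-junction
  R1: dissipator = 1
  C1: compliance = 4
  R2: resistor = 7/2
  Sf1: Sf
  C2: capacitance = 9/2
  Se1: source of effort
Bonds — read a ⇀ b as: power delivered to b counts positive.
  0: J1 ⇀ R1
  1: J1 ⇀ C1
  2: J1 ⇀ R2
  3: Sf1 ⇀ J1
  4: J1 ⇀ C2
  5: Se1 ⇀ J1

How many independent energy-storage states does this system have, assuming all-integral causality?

#3 →Sf1  (Sf1 fixes flow; stroke at Sf1)
#5 →J1  (Se1 (Se) sets effort on bond)
#0 →J1  (J1: bond 3 brought flow, rest push out)
#1 →J1  (common-f at J1 fixed by 3)
#2 →J1  (1-jn J1 has f-setter on 3)
#4 →J1  (J1 flow already set via bond 3)

2  (C1, C2 all integral)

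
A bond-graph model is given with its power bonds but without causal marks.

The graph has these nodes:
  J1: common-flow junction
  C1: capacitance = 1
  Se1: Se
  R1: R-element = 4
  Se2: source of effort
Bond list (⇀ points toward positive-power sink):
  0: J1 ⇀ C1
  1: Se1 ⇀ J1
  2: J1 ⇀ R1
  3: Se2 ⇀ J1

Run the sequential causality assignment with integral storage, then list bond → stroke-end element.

β1 stroke→J1  (Se1 fixes effort; stroke away)
β3 stroke→J1  (Se2: effort source, stroke at far end)
β0 stroke→J1  (C1 integral (e out))
β2 stroke→R1  (J1: last free bond brings flow in)

b0 →J1
b1 →J1
b2 →R1
b3 →J1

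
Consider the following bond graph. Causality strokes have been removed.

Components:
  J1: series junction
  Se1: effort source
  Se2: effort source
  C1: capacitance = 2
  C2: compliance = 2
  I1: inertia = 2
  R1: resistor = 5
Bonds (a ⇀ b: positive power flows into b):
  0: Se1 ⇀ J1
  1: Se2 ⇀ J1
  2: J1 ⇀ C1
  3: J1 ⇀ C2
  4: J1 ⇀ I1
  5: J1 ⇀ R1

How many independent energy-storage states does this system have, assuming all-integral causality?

bond 0 stroke→J1  (Se1: effort source, stroke at far end)
bond 1 stroke→J1  (Se2 (Se) sets effort on bond)
bond 2 stroke→J1  (C1 integral (e out))
bond 3 stroke→J1  (C2 integral (e out))
bond 4 stroke→I1  (prefer integral on I1)
bond 5 stroke→J1  (J1 flow already set via bond 4)

3  (C1, C2, I1 all integral)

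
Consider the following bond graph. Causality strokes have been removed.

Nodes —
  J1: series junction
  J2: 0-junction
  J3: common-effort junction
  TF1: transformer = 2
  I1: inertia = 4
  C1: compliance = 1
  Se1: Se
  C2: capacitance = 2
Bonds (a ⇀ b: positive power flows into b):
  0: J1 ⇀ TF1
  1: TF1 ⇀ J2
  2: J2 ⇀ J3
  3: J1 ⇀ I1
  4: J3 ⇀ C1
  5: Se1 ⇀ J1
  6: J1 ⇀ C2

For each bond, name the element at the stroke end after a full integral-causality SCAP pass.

#5 |J1  (source Se1 imposes e)
#3 |I1  (I1: I, integral causality)
#0 |J1  (1-jn J1 has f-setter on 3)
#6 |J1  (1-jn J1 has f-setter on 3)
#1 |TF1  (TF TF1: opposite of bond 0)
#2 |J2  (closing 0-jn rule on J2)
#4 |J3  (J3: last free bond brings effort in)

b0 →J1
b1 →TF1
b2 →J2
b3 →I1
b4 →J3
b5 →J1
b6 →J1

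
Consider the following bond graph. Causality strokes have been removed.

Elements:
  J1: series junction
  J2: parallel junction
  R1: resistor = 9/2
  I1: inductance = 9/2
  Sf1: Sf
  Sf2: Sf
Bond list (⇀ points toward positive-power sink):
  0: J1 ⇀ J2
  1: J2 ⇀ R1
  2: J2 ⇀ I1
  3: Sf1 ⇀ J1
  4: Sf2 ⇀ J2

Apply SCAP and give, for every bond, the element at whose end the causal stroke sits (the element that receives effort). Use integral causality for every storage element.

β3 |Sf1  (source Sf1 imposes f)
β4 |Sf2  (Sf2 (Sf) sets flow on bond)
β0 |J1  (J1 flow already set via bond 3)
β2 |I1  (prefer integral on I1)
β1 |J2  (J2: last free bond brings effort in)

#0 →J1
#1 →J2
#2 →I1
#3 →Sf1
#4 →Sf2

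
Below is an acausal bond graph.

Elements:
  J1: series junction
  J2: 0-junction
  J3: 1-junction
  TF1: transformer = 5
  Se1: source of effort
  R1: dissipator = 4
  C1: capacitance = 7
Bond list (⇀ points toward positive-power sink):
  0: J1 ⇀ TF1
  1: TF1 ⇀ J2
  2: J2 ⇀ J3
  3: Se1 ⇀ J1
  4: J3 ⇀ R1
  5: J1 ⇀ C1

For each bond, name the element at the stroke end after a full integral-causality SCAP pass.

β3 |J1  (Se1 fixes effort; stroke away)
β5 |J1  (C1 outputs effort q/C1)
β0 |TF1  (J1 needs exactly one f-in)
β1 |J2  (TF1: transformer flips bond 0)
β2 |J3  (common-e at J2 fixed by 1)
β4 |R1  (J3: last free bond brings flow in)

bond 0 →TF1
bond 1 →J2
bond 2 →J3
bond 3 →J1
bond 4 →R1
bond 5 →J1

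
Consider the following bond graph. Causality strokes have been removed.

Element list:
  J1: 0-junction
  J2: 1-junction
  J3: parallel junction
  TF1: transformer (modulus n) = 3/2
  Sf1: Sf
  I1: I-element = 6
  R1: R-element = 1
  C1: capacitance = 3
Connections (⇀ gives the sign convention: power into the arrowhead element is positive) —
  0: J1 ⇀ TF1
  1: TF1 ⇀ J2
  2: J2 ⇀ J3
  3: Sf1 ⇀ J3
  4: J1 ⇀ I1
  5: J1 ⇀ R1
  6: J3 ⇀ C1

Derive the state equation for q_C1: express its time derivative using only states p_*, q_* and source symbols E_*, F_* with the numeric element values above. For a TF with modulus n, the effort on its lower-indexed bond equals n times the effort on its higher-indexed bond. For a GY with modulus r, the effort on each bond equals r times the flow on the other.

bond 3 stroke→Sf1  (Sf1 fixes flow; stroke at Sf1)
bond 4 stroke→I1  (I1: I, integral causality)
bond 6 stroke→J3  (C1 integral (e out))
bond 2 stroke→J2  (J3 effort already set via bond 6)
bond 1 stroke→TF1  (J2 needs exactly one f-in)
bond 0 stroke→J1  (TF TF1: opposite of bond 1)
bond 5 stroke→R1  (0-jn J1 has e-setter on 0)

dq_C1/dt = F_Sf1 - p_I1/4 - 3*q_C1/4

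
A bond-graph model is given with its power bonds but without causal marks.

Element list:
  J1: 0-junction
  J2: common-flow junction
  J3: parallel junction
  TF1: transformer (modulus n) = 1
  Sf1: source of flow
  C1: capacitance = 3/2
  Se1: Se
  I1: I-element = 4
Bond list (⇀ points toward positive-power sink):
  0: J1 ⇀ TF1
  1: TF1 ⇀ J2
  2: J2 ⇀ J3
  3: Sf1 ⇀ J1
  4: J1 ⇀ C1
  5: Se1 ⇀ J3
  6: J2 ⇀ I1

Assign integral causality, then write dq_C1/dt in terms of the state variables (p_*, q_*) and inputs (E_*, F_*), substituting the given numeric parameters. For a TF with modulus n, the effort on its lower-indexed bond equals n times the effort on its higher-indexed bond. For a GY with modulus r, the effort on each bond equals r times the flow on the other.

dq_C1/dt = F_Sf1 - p_I1/4

b3 stroke→Sf1  (source Sf1 imposes f)
b5 stroke→J3  (Se1 fixes effort; stroke away)
b2 stroke→J2  (J3: bond 5 brought effort, rest push out)
b4 stroke→J1  (C1 outputs effort q/C1)
b0 stroke→TF1  (J1: bond 4 brought effort, rest push out)
b1 stroke→J2  (TF1: transformer flips bond 0)
b6 stroke→I1  (J2: last free bond brings flow in)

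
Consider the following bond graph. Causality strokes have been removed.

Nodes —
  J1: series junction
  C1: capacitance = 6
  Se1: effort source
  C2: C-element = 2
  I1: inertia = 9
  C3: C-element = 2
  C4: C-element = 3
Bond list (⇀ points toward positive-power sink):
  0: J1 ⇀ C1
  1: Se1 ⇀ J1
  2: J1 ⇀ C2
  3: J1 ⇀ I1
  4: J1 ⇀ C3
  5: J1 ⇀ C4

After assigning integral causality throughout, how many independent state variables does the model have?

5  (C1, C2, C3, C4, I1 all integral)

b1 →J1  (Se1 (Se) sets effort on bond)
b0 →J1  (C1 outputs effort q/C1)
b2 →J1  (C2 outputs effort q/C2)
b3 →I1  (I1 outputs flow p/I1)
b4 →J1  (1-jn J1 has f-setter on 3)
b5 →J1  (common-f at J1 fixed by 3)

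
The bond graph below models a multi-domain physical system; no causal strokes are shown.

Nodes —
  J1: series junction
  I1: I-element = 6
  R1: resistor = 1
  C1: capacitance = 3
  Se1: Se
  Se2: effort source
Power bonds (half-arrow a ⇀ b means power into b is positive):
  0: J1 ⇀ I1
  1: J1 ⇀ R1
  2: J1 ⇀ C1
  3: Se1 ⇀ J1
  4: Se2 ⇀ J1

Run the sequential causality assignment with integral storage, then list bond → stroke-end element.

bond 0 |I1
bond 1 |J1
bond 2 |J1
bond 3 |J1
bond 4 |J1

bond 3 |J1  (Se1 (Se) sets effort on bond)
bond 4 |J1  (Se2 fixes effort; stroke away)
bond 0 |I1  (I1 outputs flow p/I1)
bond 1 |J1  (J1 flow already set via bond 0)
bond 2 |J1  (J1: bond 0 brought flow, rest push out)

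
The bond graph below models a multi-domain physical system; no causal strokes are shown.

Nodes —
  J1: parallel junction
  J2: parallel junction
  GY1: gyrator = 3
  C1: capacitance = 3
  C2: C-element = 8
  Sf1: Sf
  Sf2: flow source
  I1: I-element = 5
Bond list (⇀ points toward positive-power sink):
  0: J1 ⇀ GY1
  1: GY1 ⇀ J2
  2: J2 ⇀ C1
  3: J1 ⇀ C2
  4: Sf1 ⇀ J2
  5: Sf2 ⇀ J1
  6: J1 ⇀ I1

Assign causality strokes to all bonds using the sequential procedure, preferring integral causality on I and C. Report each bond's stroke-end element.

#4 |Sf1  (Sf1 (Sf) sets flow on bond)
#5 |Sf2  (source Sf2 imposes f)
#2 |J2  (prefer integral on C1)
#1 |GY1  (J2: bond 2 brought effort, rest push out)
#0 |GY1  (GY1 both-in/both-out from 1)
#3 |J1  (C2: C, integral causality)
#6 |I1  (J1: bond 3 brought effort, rest push out)

β0 →GY1
β1 →GY1
β2 →J2
β3 →J1
β4 →Sf1
β5 →Sf2
β6 →I1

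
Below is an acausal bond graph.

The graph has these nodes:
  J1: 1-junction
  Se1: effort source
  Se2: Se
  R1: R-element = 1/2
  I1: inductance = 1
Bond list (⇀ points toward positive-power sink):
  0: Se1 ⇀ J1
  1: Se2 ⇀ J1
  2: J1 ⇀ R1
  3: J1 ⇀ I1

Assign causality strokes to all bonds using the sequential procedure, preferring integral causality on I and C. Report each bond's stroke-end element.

bond 0 |J1  (Se1 (Se) sets effort on bond)
bond 1 |J1  (Se2 (Se) sets effort on bond)
bond 3 |I1  (I1 outputs flow p/I1)
bond 2 |J1  (1-jn J1 has f-setter on 3)

β0 stroke→J1
β1 stroke→J1
β2 stroke→J1
β3 stroke→I1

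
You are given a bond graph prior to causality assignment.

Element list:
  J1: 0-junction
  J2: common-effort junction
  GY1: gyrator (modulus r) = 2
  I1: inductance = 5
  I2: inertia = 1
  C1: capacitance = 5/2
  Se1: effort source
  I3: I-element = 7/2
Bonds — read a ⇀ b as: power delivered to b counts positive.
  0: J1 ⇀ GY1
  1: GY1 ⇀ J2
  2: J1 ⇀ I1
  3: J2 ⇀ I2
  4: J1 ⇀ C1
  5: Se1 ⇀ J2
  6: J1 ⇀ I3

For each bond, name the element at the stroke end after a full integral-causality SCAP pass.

bond 0 stroke→GY1
bond 1 stroke→GY1
bond 2 stroke→I1
bond 3 stroke→I2
bond 4 stroke→J1
bond 5 stroke→J2
bond 6 stroke→I3

b5 stroke→J2  (Se1 fixes effort; stroke away)
b1 stroke→GY1  (J2: bond 5 brought effort, rest push out)
b3 stroke→I2  (0-jn J2 has e-setter on 5)
b0 stroke→GY1  (GY GY1: same side as bond 1)
b2 stroke→I1  (I1 integral (f out))
b4 stroke→J1  (prefer integral on C1)
b6 stroke→I3  (J1: bond 4 brought effort, rest push out)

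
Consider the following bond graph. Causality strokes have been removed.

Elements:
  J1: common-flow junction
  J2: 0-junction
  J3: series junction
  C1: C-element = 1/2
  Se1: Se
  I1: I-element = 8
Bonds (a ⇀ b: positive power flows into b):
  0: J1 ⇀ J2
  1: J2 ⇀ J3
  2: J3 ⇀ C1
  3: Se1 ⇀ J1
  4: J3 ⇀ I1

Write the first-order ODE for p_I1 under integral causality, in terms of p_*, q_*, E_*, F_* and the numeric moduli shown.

bond 3 |J1  (Se1 fixes effort; stroke away)
bond 0 |J2  (J1: last free bond brings flow in)
bond 1 |J3  (common-e at J2 fixed by 0)
bond 2 |J3  (C1 outputs effort q/C1)
bond 4 |I1  (J3 needs exactly one f-in)

dp_I1/dt = E_Se1 - 2*q_C1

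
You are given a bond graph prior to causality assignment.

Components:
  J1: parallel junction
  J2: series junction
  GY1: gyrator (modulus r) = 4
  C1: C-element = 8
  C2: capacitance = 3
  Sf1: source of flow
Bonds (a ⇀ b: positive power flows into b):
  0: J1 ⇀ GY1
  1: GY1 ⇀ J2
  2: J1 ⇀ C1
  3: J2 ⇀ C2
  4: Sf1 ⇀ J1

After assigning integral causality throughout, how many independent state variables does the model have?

2  (C1, C2 all integral)

β4 stroke at Sf1  (Sf1: flow source, stroke at near end)
β2 stroke at J1  (C1 integral (e out))
β0 stroke at GY1  (common-e at J1 fixed by 2)
β1 stroke at GY1  (GY GY1: same side as bond 0)
β3 stroke at J2  (common-f at J2 fixed by 1)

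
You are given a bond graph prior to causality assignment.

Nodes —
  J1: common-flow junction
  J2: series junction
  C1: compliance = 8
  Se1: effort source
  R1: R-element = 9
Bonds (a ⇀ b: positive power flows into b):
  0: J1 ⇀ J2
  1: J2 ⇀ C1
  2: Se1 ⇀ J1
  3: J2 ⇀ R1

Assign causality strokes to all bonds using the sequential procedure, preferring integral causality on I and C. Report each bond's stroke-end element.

bond 2 stroke at J1  (Se1 fixes effort; stroke away)
bond 0 stroke at J2  (closing 1-jn rule on J1)
bond 1 stroke at J2  (C1 integral (e out))
bond 3 stroke at R1  (only one flow-in slot at J2)

#0 →J2
#1 →J2
#2 →J1
#3 →R1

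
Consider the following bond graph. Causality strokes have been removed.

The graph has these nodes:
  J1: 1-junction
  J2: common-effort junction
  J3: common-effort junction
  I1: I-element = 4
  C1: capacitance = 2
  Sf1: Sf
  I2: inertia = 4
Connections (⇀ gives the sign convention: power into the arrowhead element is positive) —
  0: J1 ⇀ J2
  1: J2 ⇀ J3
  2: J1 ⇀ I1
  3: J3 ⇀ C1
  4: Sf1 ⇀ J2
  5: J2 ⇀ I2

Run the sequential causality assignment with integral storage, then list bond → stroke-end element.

bond 0 →J1
bond 1 →J2
bond 2 →I1
bond 3 →J3
bond 4 →Sf1
bond 5 →I2

#4 stroke→Sf1  (Sf1 fixes flow; stroke at Sf1)
#2 stroke→I1  (prefer integral on I1)
#0 stroke→J1  (1-jn J1 has f-setter on 2)
#3 stroke→J3  (prefer integral on C1)
#1 stroke→J2  (0-jn J3 has e-setter on 3)
#5 stroke→I2  (0-jn J2 has e-setter on 1)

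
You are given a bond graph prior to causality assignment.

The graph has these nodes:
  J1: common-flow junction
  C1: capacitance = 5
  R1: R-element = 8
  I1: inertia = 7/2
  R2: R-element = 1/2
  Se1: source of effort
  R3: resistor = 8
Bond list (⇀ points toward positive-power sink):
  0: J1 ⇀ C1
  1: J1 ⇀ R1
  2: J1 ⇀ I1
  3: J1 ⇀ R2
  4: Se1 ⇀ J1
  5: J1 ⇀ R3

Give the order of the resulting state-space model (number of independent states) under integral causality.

b4 stroke→J1  (Se1 fixes effort; stroke away)
b0 stroke→J1  (C1 outputs effort q/C1)
b2 stroke→I1  (I1 outputs flow p/I1)
b1 stroke→J1  (J1: bond 2 brought flow, rest push out)
b3 stroke→J1  (1-jn J1 has f-setter on 2)
b5 stroke→J1  (1-jn J1 has f-setter on 2)

2  (C1, I1 all integral)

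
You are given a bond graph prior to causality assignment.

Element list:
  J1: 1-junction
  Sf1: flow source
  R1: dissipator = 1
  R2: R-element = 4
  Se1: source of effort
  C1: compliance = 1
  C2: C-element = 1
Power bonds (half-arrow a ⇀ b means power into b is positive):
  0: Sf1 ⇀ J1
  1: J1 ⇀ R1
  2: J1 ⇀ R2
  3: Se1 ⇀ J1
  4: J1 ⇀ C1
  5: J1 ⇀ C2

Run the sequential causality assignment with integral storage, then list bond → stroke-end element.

#0 stroke→Sf1
#1 stroke→J1
#2 stroke→J1
#3 stroke→J1
#4 stroke→J1
#5 stroke→J1

β0 →Sf1  (Sf1: flow source, stroke at near end)
β3 →J1  (Se1 fixes effort; stroke away)
β1 →J1  (J1: bond 0 brought flow, rest push out)
β2 →J1  (common-f at J1 fixed by 0)
β4 →J1  (J1 flow already set via bond 0)
β5 →J1  (J1 flow already set via bond 0)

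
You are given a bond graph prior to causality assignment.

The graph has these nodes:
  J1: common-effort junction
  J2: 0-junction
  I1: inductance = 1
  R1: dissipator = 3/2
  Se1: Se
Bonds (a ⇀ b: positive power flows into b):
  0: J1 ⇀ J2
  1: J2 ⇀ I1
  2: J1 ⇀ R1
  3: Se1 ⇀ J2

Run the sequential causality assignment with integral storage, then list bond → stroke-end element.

#0 stroke→J1
#1 stroke→I1
#2 stroke→R1
#3 stroke→J2

β3 stroke at J2  (Se1: effort source, stroke at far end)
β0 stroke at J1  (0-jn J2 has e-setter on 3)
β1 stroke at I1  (J2: bond 3 brought effort, rest push out)
β2 stroke at R1  (J1 effort already set via bond 0)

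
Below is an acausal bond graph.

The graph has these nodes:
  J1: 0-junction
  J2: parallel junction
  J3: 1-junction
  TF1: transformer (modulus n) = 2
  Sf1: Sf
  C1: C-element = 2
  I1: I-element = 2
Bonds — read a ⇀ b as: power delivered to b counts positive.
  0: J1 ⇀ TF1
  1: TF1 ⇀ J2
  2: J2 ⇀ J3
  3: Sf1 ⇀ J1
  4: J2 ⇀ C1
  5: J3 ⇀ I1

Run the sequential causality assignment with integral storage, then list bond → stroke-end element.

#3 →Sf1  (source Sf1 imposes f)
#0 →J1  (J1: last free bond brings effort in)
#1 →TF1  (TF1 one-in-one-out from 0)
#4 →J2  (C1: C, integral causality)
#2 →J3  (J2: bond 4 brought effort, rest push out)
#5 →I1  (only one flow-in slot at J3)

#0 →J1
#1 →TF1
#2 →J3
#3 →Sf1
#4 →J2
#5 →I1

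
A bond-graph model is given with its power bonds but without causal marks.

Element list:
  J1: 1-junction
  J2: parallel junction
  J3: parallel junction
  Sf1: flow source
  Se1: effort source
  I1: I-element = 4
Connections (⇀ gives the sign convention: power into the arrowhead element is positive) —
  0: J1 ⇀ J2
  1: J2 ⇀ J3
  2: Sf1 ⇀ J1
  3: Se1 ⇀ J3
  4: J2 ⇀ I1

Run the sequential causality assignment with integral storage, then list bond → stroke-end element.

#2 stroke at Sf1  (Sf1 (Sf) sets flow on bond)
#3 stroke at J3  (Se1: effort source, stroke at far end)
#0 stroke at J1  (common-f at J1 fixed by 2)
#1 stroke at J2  (J3: bond 3 brought effort, rest push out)
#4 stroke at I1  (common-e at J2 fixed by 1)

bond 0 stroke at J1
bond 1 stroke at J2
bond 2 stroke at Sf1
bond 3 stroke at J3
bond 4 stroke at I1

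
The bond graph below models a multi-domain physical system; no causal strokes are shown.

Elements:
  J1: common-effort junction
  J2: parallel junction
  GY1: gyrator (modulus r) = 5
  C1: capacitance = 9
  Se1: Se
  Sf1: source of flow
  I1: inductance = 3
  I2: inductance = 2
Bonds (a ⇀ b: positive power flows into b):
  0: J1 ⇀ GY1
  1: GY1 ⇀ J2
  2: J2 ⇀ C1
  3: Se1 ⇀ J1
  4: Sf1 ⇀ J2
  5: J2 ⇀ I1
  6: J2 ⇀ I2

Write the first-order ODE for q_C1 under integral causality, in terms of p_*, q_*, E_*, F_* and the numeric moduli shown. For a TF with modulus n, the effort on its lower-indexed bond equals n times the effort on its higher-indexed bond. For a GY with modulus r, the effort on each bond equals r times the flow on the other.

dq_C1/dt = E_Se1/5 + F_Sf1 - p_I1/3 - p_I2/2

bond 3 stroke→J1  (Se1 fixes effort; stroke away)
bond 4 stroke→Sf1  (Sf1 fixes flow; stroke at Sf1)
bond 0 stroke→GY1  (common-e at J1 fixed by 3)
bond 1 stroke→GY1  (GY1: gyrator matches bond 0)
bond 2 stroke→J2  (C1 integral (e out))
bond 5 stroke→I1  (0-jn J2 has e-setter on 2)
bond 6 stroke→I2  (J2: bond 2 brought effort, rest push out)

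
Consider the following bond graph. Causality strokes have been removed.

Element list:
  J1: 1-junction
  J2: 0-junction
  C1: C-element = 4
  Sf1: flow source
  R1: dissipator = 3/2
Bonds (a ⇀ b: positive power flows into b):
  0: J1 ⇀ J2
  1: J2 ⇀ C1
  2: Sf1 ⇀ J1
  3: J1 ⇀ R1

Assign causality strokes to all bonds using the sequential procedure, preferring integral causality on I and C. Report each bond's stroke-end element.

#2 →Sf1  (Sf1 fixes flow; stroke at Sf1)
#0 →J1  (1-jn J1 has f-setter on 2)
#3 →J1  (J1 flow already set via bond 2)
#1 →J2  (J2: last free bond brings effort in)

bond 0 |J1
bond 1 |J2
bond 2 |Sf1
bond 3 |J1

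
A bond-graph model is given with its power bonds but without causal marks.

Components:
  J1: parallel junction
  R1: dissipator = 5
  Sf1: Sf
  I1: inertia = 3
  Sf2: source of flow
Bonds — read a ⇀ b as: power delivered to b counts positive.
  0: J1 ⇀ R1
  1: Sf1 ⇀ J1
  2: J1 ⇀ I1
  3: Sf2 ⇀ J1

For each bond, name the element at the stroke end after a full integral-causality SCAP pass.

bond 0 stroke→J1
bond 1 stroke→Sf1
bond 2 stroke→I1
bond 3 stroke→Sf2

b1 →Sf1  (Sf1 fixes flow; stroke at Sf1)
b3 →Sf2  (Sf2: flow source, stroke at near end)
b2 →I1  (prefer integral on I1)
b0 →J1  (J1 needs exactly one e-in)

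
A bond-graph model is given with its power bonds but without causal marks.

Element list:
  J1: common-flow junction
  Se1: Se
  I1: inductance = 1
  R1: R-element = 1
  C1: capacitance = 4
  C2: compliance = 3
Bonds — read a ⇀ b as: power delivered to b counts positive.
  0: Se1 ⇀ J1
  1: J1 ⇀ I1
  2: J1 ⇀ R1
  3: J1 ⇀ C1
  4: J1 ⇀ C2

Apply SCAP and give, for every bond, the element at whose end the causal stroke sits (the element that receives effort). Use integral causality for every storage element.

#0 stroke→J1  (source Se1 imposes e)
#1 stroke→I1  (prefer integral on I1)
#2 stroke→J1  (J1 flow already set via bond 1)
#3 stroke→J1  (common-f at J1 fixed by 1)
#4 stroke→J1  (J1 flow already set via bond 1)

β0 stroke→J1
β1 stroke→I1
β2 stroke→J1
β3 stroke→J1
β4 stroke→J1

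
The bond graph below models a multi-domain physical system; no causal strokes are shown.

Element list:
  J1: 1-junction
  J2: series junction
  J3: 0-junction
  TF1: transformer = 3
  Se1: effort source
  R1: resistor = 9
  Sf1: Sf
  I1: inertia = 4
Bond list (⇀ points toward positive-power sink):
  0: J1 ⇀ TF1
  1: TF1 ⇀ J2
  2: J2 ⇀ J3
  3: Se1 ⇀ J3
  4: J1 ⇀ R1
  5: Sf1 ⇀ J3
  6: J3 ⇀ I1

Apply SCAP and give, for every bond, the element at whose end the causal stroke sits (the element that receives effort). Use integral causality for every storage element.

bond 3 |J3  (Se1 (Se) sets effort on bond)
bond 5 |Sf1  (Sf1: flow source, stroke at near end)
bond 2 |J2  (J3 effort already set via bond 3)
bond 6 |I1  (common-e at J3 fixed by 3)
bond 1 |TF1  (J2: last free bond brings flow in)
bond 0 |J1  (through TF1, causality passes straight; one stroke at TF1)
bond 4 |R1  (J1: last free bond brings flow in)

β0 stroke at J1
β1 stroke at TF1
β2 stroke at J2
β3 stroke at J3
β4 stroke at R1
β5 stroke at Sf1
β6 stroke at I1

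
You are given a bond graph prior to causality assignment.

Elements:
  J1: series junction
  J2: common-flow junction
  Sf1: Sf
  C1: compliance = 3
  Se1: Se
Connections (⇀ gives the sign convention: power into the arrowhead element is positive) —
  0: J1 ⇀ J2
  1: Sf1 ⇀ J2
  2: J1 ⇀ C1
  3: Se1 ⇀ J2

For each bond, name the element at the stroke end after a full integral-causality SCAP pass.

#0 |J2
#1 |Sf1
#2 |J1
#3 |J2

bond 1 |Sf1  (Sf1: flow source, stroke at near end)
bond 3 |J2  (Se1: effort source, stroke at far end)
bond 0 |J2  (1-jn J2 has f-setter on 1)
bond 2 |J1  (J1 flow already set via bond 0)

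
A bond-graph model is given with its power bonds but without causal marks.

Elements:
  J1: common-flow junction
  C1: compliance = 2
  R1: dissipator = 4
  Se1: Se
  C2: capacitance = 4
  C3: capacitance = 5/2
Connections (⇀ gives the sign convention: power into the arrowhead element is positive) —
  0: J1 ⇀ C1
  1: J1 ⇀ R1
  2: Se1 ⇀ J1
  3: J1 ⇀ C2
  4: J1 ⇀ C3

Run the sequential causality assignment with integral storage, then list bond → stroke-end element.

bond 0 →J1
bond 1 →R1
bond 2 →J1
bond 3 →J1
bond 4 →J1

#2 |J1  (source Se1 imposes e)
#0 |J1  (C1 integral (e out))
#3 |J1  (C2 outputs effort q/C2)
#4 |J1  (prefer integral on C3)
#1 |R1  (J1: last free bond brings flow in)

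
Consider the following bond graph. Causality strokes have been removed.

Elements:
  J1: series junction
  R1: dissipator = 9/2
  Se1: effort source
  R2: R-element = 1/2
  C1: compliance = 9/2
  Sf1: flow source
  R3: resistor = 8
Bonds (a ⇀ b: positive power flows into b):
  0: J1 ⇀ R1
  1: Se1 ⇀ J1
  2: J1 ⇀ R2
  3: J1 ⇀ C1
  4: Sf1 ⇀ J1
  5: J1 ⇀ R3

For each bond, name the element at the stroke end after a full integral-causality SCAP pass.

b1 |J1  (Se1: effort source, stroke at far end)
b4 |Sf1  (Sf1: flow source, stroke at near end)
b0 |J1  (1-jn J1 has f-setter on 4)
b2 |J1  (common-f at J1 fixed by 4)
b3 |J1  (1-jn J1 has f-setter on 4)
b5 |J1  (J1 flow already set via bond 4)

#0 stroke at J1
#1 stroke at J1
#2 stroke at J1
#3 stroke at J1
#4 stroke at Sf1
#5 stroke at J1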